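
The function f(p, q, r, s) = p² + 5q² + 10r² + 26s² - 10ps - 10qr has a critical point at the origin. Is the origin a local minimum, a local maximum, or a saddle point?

The Hessian at the origin is H = [[2, 0, 0, -10], [0, 10, -10, 0], [0, -10, 20, 0], [-10, 0, 0, 52]].
Congruent diagonalization of H (simultaneous row and column reduction) yields pivots 2, 10, 10, 2.
Counting signs: 4 positive.
H is positive definite, so the origin is a strict local minimum.

local minimum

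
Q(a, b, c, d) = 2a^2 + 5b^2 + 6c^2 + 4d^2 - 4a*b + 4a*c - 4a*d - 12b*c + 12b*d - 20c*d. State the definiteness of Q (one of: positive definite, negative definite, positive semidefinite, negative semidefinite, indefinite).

The associated matrix is A = [[2, -2, 2, -2], [-2, 5, -6, 6], [2, -6, 6, -10], [-2, 6, -10, 4]].
Row-reducing A symmetrically gives the diagonal entries 2, 3, -4/3, 2.
That gives 3 positive, 1 negative pivots.
Hence Q is indefinite.

indefinite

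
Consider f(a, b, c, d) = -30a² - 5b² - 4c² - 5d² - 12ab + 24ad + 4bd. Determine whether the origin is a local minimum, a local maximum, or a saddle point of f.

The Hessian at the origin is H = [[-60, -12, 0, 24], [-12, -10, 0, 4], [0, 0, -8, 0], [24, 4, 0, -10]].
Symmetric row and column elimination reduces H to a congruent diagonal form with pivots -60, -38/5, -8, -6/19.
That gives 4 negative pivots.
H is negative definite, so the origin is a strict local maximum.

local maximum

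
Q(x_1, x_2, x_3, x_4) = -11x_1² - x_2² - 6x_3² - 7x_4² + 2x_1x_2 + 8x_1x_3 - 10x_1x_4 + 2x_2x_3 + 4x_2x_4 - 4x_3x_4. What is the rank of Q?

Write A = [[-11, 1, 4, -5], [1, -1, 1, 2], [4, 1, -6, -2], [-5, 2, -2, -7]].
Applying the same elementary operations to the rows and columns of A produces a congruent diagonal matrix with entries -11, -10/11, -5/2, -6/5.
That gives 4 negative pivots.
The rank is the number of nonzero pivots: 4.

4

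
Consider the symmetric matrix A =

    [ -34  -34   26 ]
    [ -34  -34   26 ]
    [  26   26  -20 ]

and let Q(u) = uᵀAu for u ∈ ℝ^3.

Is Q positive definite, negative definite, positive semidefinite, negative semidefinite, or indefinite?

negative semidefinite

Applying the same elementary operations to the rows and columns of A produces a congruent diagonal matrix with entries -34, 0, -2/17.
Counting signs: 2 negative, 1 zero.
Hence Q is negative semidefinite.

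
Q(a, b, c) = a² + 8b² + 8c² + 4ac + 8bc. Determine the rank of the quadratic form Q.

The symmetric matrix is A = [[1, 0, 2], [0, 8, 4], [2, 4, 8]].
An LDLᵀ factorisation of A has diagonal entries 1, 8, 2.
That gives 3 positive pivots.
The rank is the number of nonzero pivots: 3.

3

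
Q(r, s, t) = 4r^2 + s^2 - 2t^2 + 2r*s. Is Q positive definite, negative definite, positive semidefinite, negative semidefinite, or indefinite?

Write A = [[4, 1, 0], [1, 1, 0], [0, 0, -2]].
Row-reducing A symmetrically gives the diagonal entries 4, 3/4, -2.
Counting signs: 2 positive, 1 negative.
Hence Q is indefinite.

indefinite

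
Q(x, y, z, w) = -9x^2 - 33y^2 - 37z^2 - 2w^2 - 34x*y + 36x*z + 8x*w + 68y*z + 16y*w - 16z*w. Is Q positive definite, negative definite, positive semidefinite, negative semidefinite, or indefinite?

The associated matrix is A = [[-9, -17, 18, 4], [-17, -33, 34, 8], [18, 34, -37, -8], [4, 8, -8, -2]].
Applying the same elementary operations to the rows and columns of A produces a congruent diagonal matrix with entries -9, -8/9, -1, 0.
That gives 3 negative, 1 zero pivots.
Hence Q is negative semidefinite.

negative semidefinite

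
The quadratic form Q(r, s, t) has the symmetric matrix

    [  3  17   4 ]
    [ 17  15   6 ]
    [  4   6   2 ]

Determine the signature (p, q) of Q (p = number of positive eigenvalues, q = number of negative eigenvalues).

Row-reducing A symmetrically gives the diagonal entries 3, -244/3, 5/61.
Counting signs: 2 positive, 1 negative.

(2, 1)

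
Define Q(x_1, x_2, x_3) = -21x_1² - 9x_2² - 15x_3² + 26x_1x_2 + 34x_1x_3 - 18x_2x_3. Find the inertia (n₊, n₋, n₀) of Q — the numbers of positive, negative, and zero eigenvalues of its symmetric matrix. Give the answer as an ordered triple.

(1, 2, 0)

The symmetric matrix is A = [[-21, 13, 17], [13, -9, -9], [17, -9, -15]].
Congruent diagonalization of A (simultaneous row and column reduction) yields pivots -21, -20/21, 6/5.
That gives 1 positive, 2 negative pivots.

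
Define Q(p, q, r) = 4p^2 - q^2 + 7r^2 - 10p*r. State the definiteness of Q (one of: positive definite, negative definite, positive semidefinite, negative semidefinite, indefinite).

indefinite

The symmetric matrix is A = [[4, 0, -5], [0, -1, 0], [-5, 0, 7]].
Symmetric row and column elimination reduces A to a congruent diagonal form with pivots 4, -1, 3/4.
Counting signs: 2 positive, 1 negative.
Hence Q is indefinite.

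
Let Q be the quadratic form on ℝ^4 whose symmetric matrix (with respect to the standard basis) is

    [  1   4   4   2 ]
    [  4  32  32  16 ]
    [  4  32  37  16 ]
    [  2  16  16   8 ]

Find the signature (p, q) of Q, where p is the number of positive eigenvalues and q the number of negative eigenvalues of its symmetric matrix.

Symmetric row and column elimination reduces A to a congruent diagonal form with pivots 1, 16, 5, 0.
So there are 3 positive, 1 zero pivots.

(3, 0)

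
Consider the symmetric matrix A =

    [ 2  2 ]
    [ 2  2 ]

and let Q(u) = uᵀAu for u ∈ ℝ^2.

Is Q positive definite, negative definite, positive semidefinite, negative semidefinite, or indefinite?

positive semidefinite

For the 2×2 matrix [[2, 2], [2, 2]]: det = 2·2 − (2)² = 0, trace = 4.
det = 0 so one eigenvalue is zero; the form is semidefinite with the sign of the trace.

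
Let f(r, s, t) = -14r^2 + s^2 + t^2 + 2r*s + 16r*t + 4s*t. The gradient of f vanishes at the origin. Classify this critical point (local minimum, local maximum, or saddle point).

The Hessian at the origin is H = [[-28, 2, 16], [2, 2, 4], [16, 4, 2]].
Symmetric row and column elimination reduces H to a congruent diagonal form with pivots -28, 15/7, -6/5.
That gives 1 positive, 2 negative pivots.
H is indefinite, so the origin is a saddle point.

saddle point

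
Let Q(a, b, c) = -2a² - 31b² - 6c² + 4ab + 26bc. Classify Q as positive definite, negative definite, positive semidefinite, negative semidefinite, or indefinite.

The symmetric matrix is A = [[-2, 2, 0], [2, -31, 13], [0, 13, -6]].
Congruent diagonalization of A (simultaneous row and column reduction) yields pivots -2, -29, -5/29.
That gives 3 negative pivots.
Hence Q is negative definite.

negative definite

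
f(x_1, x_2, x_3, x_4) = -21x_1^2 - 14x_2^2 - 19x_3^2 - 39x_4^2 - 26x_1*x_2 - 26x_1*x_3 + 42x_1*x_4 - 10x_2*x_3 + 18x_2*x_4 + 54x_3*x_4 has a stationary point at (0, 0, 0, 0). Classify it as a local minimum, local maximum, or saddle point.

local maximum

The Hessian at the origin is H = [[-42, -26, -26, 42], [-26, -28, -10, 18], [-26, -10, -38, 54], [42, 18, 54, -78]].
Applying the same elementary operations to the rows and columns of H produces a congruent diagonal matrix with entries -42, -250/21, -2348/125, -120/587.
That gives 4 negative pivots.
H is negative definite, so the origin is a strict local maximum.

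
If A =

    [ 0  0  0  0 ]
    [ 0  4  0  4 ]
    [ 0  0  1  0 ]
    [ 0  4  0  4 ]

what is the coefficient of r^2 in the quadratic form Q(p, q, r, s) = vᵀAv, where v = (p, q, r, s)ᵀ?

The coefficient of r^2 is the diagonal entry A[3,3] = 1.

1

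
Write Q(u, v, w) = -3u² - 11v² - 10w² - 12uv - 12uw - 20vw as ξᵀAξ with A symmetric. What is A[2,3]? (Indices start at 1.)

-10

The coefficient of v·w in Q is -20. For a symmetric A this equals A[2,3] + A[3,2] = 2·A[2,3].
So A[2,3] = -20/2 = -10.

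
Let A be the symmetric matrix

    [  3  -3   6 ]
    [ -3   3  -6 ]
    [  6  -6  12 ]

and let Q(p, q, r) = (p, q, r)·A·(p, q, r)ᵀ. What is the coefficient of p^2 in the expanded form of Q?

The coefficient of p^2 is the diagonal entry A[1,1] = 3.

3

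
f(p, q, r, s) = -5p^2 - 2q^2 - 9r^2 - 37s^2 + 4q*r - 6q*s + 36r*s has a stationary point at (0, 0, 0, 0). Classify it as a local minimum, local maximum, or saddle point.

local maximum

The Hessian at the origin is H = [[-10, 0, 0, 0], [0, -4, 4, -6], [0, 4, -18, 36], [0, -6, 36, -74]].
An LDLᵀ factorisation of H has diagonal entries -10, -4, -14, -5/7.
So there are 4 negative pivots.
H is negative definite, so the origin is a strict local maximum.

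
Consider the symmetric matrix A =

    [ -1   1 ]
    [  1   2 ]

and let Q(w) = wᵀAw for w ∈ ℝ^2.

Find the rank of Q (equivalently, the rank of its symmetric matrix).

2

Congruent diagonalization of A (simultaneous row and column reduction) yields pivots -1, 3.
So there are 1 positive, 1 negative pivots.
The rank is the number of nonzero pivots: 2.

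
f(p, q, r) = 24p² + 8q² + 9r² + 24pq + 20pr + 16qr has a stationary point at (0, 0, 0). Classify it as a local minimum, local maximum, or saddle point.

The Hessian at the origin is H = [[48, 24, 20], [24, 16, 16], [20, 16, 18]].
An LDLᵀ factorisation of H has diagonal entries 48, 4, 2/3.
Counting signs: 3 positive.
H is positive definite, so the origin is a strict local minimum.

local minimum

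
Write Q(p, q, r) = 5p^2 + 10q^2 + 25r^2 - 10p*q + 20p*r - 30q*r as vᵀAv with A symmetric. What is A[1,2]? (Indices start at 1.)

-5

The coefficient of p·q in Q is -10. For a symmetric A this equals A[1,2] + A[2,1] = 2·A[1,2].
So A[1,2] = -10/2 = -5.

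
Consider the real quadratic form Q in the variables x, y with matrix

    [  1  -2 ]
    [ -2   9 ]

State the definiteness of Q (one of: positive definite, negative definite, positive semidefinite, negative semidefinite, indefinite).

Leading principal minors: Δ_1 = 1, Δ_2 = 5.
All leading principal minors are positive, so by Sylvester's criterion Q is positive definite.

positive definite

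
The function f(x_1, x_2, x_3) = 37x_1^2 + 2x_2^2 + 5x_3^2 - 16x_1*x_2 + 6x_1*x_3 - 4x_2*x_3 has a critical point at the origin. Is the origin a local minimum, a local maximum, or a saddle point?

saddle point

The Hessian at the origin is H = [[74, -16, 6], [-16, 4, -4], [6, -4, 10]].
Congruent diagonalization of H (simultaneous row and column reduction) yields pivots 74, 20/37, -4.
That gives 2 positive, 1 negative pivots.
H is indefinite, so the origin is a saddle point.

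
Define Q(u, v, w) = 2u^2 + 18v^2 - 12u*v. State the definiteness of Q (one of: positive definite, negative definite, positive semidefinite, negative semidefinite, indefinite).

positive semidefinite

The associated matrix is A = [[2, -6, 0], [-6, 18, 0], [0, 0, 0]].
Row-reducing A symmetrically gives the diagonal entries 2, 0, 0.
Counting signs: 1 positive, 2 zero.
Hence Q is positive semidefinite.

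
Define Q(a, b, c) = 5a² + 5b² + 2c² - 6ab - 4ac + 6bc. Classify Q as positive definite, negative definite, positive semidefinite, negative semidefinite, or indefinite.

positive definite

The symmetric matrix is A = [[5, -3, -2], [-3, 5, 3], [-2, 3, 2]].
Symmetric row and column elimination reduces A to a congruent diagonal form with pivots 5, 16/5, 3/16.
So there are 3 positive pivots.
Hence Q is positive definite.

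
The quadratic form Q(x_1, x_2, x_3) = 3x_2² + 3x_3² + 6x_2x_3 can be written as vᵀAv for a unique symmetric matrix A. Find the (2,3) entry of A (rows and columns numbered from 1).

3

The coefficient of x_2·x_3 in Q is 6. For a symmetric A this equals A[2,3] + A[3,2] = 2·A[2,3].
So A[2,3] = 6/2 = 3.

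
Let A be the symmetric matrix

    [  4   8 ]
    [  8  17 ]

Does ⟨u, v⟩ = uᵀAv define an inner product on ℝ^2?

yes

For the 2×2 matrix [[4, 8], [8, 17]]: det = 4·17 − (8)² = 4, trace = 21.
det > 0 so both eigenvalues share the sign of the trace; trace = 21 > 0 ⇒ both positive.
⟨·,·⟩ is an inner product exactly when A is positive definite.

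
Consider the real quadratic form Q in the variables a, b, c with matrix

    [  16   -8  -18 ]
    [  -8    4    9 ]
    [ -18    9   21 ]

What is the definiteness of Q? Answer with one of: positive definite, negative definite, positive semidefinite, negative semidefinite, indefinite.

positive semidefinite

Row-reducing A symmetrically gives the diagonal entries 16, 0, 3/4.
That gives 2 positive, 1 zero pivots.
Hence Q is positive semidefinite.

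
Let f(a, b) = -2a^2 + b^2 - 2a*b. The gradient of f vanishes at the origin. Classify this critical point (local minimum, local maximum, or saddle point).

saddle point

The Hessian at the origin is H = [[-4, -2], [-2, 2]].
det H = -4·2 − (-2)² = -12 < 0, so H is indefinite.
Therefore the origin is a saddle point.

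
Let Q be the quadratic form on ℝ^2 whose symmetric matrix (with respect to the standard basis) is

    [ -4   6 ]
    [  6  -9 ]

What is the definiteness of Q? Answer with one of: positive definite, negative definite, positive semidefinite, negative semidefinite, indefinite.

negative semidefinite

For the 2×2 matrix [[-4, 6], [6, -9]]: det = -4·-9 − (6)² = 0, trace = -13.
det = 0 so one eigenvalue is zero; the form is semidefinite with the sign of the trace.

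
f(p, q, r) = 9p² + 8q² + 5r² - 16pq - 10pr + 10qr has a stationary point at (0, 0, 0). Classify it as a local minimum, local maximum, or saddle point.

The Hessian at the origin is H = [[18, -16, -10], [-16, 16, 10], [-10, 10, 10]].
Symmetric row and column elimination reduces H to a congruent diagonal form with pivots 18, 16/9, 15/4.
So there are 3 positive pivots.
H is positive definite, so the origin is a strict local minimum.

local minimum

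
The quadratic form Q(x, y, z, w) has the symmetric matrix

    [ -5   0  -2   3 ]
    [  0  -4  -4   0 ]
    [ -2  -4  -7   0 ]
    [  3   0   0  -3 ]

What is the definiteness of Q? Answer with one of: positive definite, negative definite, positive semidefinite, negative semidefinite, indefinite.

negative definite

Congruent diagonalization of A (simultaneous row and column reduction) yields pivots -5, -4, -11/5, -6/11.
That gives 4 negative pivots.
Hence Q is negative definite.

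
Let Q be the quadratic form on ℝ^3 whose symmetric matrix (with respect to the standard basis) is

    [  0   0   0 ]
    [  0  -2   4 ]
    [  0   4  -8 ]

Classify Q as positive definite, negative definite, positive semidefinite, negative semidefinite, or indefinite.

Applying the same elementary operations to the rows and columns of A produces a congruent diagonal matrix with entries 0, -2, 0.
Counting signs: 1 negative, 2 zero.
Hence Q is negative semidefinite.

negative semidefinite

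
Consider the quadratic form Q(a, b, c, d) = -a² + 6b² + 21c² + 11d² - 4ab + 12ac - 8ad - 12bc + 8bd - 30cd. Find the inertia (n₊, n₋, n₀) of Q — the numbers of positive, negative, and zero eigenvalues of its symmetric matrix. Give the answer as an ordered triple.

(3, 1, 0)

The associated matrix is A = [[-1, -2, 6, -4], [-2, 6, -6, 4], [6, -6, 21, -15], [-4, 4, -15, 11]].
Row-reducing A symmetrically gives the diagonal entries -1, 10, 123/5, 12/41.
That gives 3 positive, 1 negative pivots.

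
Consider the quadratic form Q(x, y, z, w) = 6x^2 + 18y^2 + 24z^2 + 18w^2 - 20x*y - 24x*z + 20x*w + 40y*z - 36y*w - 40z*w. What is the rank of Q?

2

The associated matrix is A = [[6, -10, -12, 10], [-10, 18, 20, -18], [-12, 20, 24, -20], [10, -18, -20, 18]].
Row-reducing A symmetrically gives the diagonal entries 6, 4/3, 0, 0.
Counting signs: 2 positive, 2 zero.
The rank is the number of nonzero pivots: 2.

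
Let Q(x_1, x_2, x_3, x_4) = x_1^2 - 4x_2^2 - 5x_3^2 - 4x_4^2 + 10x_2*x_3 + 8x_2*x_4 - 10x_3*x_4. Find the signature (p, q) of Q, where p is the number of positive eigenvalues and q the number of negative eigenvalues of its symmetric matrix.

The symmetric matrix is A = [[1, 0, 0, 0], [0, -4, 5, 4], [0, 5, -5, -5], [0, 4, -5, -4]].
Congruent diagonalization of A (simultaneous row and column reduction) yields pivots 1, -4, 5/4, 0.
Counting signs: 2 positive, 1 negative, 1 zero.

(2, 1)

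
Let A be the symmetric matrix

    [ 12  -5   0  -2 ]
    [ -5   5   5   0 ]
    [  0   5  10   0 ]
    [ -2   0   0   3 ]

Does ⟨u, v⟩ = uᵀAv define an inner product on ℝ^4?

Applying the same elementary operations to the rows and columns of A produces a congruent diagonal matrix with entries 12, 35/12, 10/7, 1.
So there are 4 positive pivots.
Hence Q is positive definite.
⟨·,·⟩ is an inner product exactly when A is positive definite.

yes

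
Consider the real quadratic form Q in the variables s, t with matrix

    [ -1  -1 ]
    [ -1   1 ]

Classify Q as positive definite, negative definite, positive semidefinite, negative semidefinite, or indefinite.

An LDLᵀ factorisation of A has diagonal entries -1, 2.
Counting signs: 1 positive, 1 negative.
Hence Q is indefinite.

indefinite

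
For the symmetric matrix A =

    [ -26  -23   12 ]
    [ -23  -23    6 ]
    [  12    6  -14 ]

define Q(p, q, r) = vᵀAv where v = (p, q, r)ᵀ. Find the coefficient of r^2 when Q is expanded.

The coefficient of r^2 is the diagonal entry A[3,3] = -14.

-14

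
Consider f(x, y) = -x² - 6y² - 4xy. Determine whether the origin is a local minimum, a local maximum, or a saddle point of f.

local maximum

The Hessian at the origin is H = [[-2, -4], [-4, -12]].
det H = -2·-12 − (-4)² = 8 > 0 and H[1,1] = -2 < 0, so H is negative definite.
Therefore the origin is a local maximum.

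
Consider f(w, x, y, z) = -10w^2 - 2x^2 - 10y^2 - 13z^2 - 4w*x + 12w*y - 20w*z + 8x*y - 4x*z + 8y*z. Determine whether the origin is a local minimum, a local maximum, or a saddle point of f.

local maximum

The Hessian at the origin is H = [[-20, -4, 12, -20], [-4, -4, 8, -4], [12, 8, -20, 8], [-20, -4, 8, -26]].
Applying the same elementary operations to the rows and columns of H produces a congruent diagonal matrix with entries -20, -16/5, -3, -2/3.
So there are 4 negative pivots.
H is negative definite, so the origin is a strict local maximum.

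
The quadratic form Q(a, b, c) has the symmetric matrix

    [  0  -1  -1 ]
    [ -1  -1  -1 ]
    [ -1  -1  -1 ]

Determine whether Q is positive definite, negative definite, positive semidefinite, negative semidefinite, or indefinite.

A is congruent to a diagonal matrix with 1 positive, 1 negative and 1 zero entries, so Q is indefinite.

indefinite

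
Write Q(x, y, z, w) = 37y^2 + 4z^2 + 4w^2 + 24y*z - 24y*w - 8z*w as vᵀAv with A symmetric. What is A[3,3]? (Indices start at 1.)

4

The coefficient of z^2 in Q is 4, and that is exactly A[3,3].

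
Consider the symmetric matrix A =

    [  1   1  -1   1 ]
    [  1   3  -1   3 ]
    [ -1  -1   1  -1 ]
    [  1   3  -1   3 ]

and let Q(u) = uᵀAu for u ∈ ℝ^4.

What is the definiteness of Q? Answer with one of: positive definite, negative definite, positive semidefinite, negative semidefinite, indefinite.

Row-reducing A symmetrically gives the diagonal entries 1, 2, 0, 0.
So there are 2 positive, 2 zero pivots.
Hence Q is positive semidefinite.

positive semidefinite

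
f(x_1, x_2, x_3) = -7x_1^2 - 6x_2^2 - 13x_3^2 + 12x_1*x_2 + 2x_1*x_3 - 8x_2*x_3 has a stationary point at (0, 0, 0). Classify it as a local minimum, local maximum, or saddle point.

local maximum

The Hessian at the origin is H = [[-14, 12, 2], [12, -12, -8], [2, -8, -26]].
Row-reducing H symmetrically gives the diagonal entries -14, -12/7, -8/3.
That gives 3 negative pivots.
H is negative definite, so the origin is a strict local maximum.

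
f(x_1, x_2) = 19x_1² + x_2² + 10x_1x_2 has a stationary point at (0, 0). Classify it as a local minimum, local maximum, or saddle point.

The Hessian at the origin is H = [[38, 10], [10, 2]].
det H = 38·2 − (10)² = -24 < 0, so H is indefinite.
Therefore the origin is a saddle point.

saddle point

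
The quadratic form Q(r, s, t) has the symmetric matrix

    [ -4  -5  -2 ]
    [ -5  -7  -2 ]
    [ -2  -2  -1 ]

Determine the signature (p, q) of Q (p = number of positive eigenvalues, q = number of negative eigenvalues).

(1, 2)

Congruent diagonalization of A (simultaneous row and column reduction) yields pivots -4, -3/4, 1/3.
Counting signs: 1 positive, 2 negative.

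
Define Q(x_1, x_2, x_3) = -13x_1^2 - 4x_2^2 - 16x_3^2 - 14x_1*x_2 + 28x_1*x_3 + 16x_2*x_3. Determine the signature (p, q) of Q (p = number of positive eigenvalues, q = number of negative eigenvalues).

(0, 2)

The associated matrix is A = [[-13, -7, 14], [-7, -4, 8], [14, 8, -16]].
Symmetric row and column elimination reduces A to a congruent diagonal form with pivots -13, -3/13, 0.
Counting signs: 2 negative, 1 zero.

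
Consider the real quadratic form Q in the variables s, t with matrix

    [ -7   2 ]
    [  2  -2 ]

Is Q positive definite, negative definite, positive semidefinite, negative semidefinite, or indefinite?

For the 2×2 matrix [[-7, 2], [2, -2]]: det = -7·-2 − (2)² = 10, trace = -9.
det > 0 so both eigenvalues share the sign of the trace; trace = -9 < 0 ⇒ both negative.

negative definite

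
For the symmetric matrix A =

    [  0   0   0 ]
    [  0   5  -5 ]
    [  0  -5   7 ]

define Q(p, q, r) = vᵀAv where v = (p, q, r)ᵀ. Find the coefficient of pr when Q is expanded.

0

The coefficient of pr is A[1,3] + A[3,1] = 2·0 = 0.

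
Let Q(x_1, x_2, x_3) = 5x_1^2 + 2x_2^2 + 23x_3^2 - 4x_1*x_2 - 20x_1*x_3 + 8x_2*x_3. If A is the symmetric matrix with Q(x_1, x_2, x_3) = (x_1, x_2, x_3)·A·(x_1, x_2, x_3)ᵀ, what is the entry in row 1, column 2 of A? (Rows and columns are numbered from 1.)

-2

The coefficient of x_1·x_2 in Q is -4. For a symmetric A this equals A[1,2] + A[2,1] = 2·A[1,2].
So A[1,2] = -4/2 = -2.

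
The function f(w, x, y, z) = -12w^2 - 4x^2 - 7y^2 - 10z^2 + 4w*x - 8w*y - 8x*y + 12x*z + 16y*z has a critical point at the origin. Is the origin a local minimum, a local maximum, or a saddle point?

saddle point

The Hessian at the origin is H = [[-24, 4, -8, 0], [4, -8, -8, 12], [-8, -8, -14, 16], [0, 12, 16, -20]].
Congruent diagonalization of H (simultaneous row and column reduction) yields pivots -24, -22/3, 6/11, -4/3.
That gives 1 positive, 3 negative pivots.
H is indefinite, so the origin is a saddle point.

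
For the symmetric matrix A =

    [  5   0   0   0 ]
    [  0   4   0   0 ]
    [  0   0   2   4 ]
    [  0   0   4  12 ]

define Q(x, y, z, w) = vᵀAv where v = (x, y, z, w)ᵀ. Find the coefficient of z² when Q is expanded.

The coefficient of z² is the diagonal entry A[3,3] = 2.

2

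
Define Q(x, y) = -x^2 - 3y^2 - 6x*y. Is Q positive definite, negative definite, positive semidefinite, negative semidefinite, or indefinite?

The symmetric matrix of Q is [[-1, -3], [-3, -3]].
For the 2×2 matrix [[-1, -3], [-3, -3]]: det = -1·-3 − (-3)² = -6, trace = -4.
det < 0 so the eigenvalues have opposite signs; the form is indefinite.

indefinite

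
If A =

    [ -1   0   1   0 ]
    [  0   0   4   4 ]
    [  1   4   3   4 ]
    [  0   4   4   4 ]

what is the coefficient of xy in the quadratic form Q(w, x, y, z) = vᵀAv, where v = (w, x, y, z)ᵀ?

The coefficient of xy is A[2,3] + A[3,2] = 2·4 = 8.

8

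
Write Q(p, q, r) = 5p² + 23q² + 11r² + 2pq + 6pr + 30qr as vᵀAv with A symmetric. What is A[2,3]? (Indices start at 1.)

The coefficient of q·r in Q is 30. For a symmetric A this equals A[2,3] + A[3,2] = 2·A[2,3].
So A[2,3] = 30/2 = 15.

15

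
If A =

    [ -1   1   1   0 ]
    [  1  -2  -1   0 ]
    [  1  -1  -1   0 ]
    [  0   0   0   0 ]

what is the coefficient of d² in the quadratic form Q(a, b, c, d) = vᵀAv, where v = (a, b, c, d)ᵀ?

0

The coefficient of d² is the diagonal entry A[4,4] = 0.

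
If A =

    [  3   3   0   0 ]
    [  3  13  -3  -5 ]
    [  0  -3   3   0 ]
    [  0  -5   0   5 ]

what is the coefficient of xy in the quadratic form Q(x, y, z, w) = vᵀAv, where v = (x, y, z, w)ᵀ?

The coefficient of xy is A[1,2] + A[2,1] = 2·3 = 6.

6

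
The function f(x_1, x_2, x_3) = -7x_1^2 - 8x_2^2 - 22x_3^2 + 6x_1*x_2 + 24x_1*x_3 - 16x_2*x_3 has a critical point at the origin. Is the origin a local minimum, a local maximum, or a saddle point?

The Hessian at the origin is H = [[-14, 6, 24], [6, -16, -16], [24, -16, -44]].
Congruent diagonalization of H (simultaneous row and column reduction) yields pivots -14, -94/7, -20/47.
So there are 3 negative pivots.
H is negative definite, so the origin is a strict local maximum.

local maximum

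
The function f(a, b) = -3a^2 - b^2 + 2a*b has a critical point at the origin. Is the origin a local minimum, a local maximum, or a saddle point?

The Hessian at the origin is H = [[-6, 2], [2, -2]].
det H = -6·-2 − (2)² = 8 > 0 and H[1,1] = -6 < 0, so H is negative definite.
Therefore the origin is a local maximum.

local maximum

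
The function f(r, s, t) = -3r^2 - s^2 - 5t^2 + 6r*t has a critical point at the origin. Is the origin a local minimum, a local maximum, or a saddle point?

local maximum

The Hessian at the origin is H = [[-6, 0, 6], [0, -2, 0], [6, 0, -10]].
Row-reducing H symmetrically gives the diagonal entries -6, -2, -4.
Counting signs: 3 negative.
H is negative definite, so the origin is a strict local maximum.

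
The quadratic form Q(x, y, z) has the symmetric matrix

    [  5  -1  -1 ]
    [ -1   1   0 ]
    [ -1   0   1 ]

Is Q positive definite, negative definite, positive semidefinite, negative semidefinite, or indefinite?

positive definite

Leading principal minors: Δ_1 = 5, Δ_2 = 4, Δ_3 = 3.
All leading principal minors are positive, so by Sylvester's criterion Q is positive definite.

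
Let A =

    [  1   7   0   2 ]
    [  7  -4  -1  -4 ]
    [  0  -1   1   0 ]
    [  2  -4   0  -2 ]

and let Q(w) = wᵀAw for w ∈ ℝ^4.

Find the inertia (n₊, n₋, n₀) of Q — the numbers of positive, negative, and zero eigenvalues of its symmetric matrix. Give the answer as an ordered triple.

(2, 1, 1)

Row-reducing A symmetrically gives the diagonal entries 1, -53, 54/53, 0.
That gives 2 positive, 1 negative, 1 zero pivots.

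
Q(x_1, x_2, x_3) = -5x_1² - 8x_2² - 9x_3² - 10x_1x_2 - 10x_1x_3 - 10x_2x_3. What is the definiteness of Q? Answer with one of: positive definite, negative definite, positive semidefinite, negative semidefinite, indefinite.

The symmetric matrix of Q is A = [[-5, -5, -5], [-5, -8, -5], [-5, -5, -9]].
Leading principal minors: Δ_1 = -5, Δ_2 = 15, Δ_3 = -60.
The signs alternate starting with Δ_1 < 0, so by Sylvester's criterion Q is negative definite.

negative definite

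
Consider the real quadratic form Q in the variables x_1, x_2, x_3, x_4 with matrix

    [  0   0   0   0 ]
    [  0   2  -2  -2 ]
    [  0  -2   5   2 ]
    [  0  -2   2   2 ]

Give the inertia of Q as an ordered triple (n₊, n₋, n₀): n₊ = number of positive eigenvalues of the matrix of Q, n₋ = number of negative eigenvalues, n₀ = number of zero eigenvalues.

Applying the same elementary operations to the rows and columns of A produces a congruent diagonal matrix with entries 0, 2, 3, 0.
So there are 2 positive, 2 zero pivots.

(2, 0, 2)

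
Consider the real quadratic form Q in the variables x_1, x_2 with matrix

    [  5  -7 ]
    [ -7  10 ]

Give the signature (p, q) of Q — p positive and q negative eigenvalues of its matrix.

(2, 0)

Applying the same elementary operations to the rows and columns of A produces a congruent diagonal matrix with entries 5, 1/5.
That gives 2 positive pivots.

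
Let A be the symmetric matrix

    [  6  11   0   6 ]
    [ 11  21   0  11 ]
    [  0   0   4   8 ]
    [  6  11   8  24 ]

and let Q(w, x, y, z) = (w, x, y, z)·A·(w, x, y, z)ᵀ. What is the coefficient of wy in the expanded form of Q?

The coefficient of wy is A[1,3] + A[3,1] = 2·0 = 0.

0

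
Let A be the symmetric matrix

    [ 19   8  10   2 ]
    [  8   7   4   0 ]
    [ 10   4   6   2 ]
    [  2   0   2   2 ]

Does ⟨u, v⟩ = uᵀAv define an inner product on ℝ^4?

Leading principal minors: Δ_1 = 19, Δ_2 = 69, Δ_3 = 50, Δ_4 = 24.
All leading principal minors are positive, so by Sylvester's criterion Q is positive definite.
⟨·,·⟩ is an inner product exactly when A is positive definite.

yes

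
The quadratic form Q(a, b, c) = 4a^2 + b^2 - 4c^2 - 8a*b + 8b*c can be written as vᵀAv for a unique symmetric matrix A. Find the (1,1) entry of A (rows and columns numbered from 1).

4

The coefficient of a^2 in Q is 4, and that is exactly A[1,1].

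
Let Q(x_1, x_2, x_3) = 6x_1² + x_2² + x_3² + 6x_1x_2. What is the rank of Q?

3

The associated matrix is A = [[6, 3, 0], [3, 1, 0], [0, 0, 1]].
Row-reducing A symmetrically gives the diagonal entries 6, -1/2, 1.
Counting signs: 2 positive, 1 negative.
The rank is the number of nonzero pivots: 3.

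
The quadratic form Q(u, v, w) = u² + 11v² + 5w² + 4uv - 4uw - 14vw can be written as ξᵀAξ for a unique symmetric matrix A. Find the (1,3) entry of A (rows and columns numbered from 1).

The coefficient of u·w in Q is -4. For a symmetric A this equals A[1,3] + A[3,1] = 2·A[1,3].
So A[1,3] = -4/2 = -2.

-2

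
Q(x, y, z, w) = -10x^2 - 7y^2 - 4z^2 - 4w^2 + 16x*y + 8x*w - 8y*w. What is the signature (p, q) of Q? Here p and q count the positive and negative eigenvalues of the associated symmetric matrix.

The associated matrix is A = [[-10, 8, 0, 4], [8, -7, 0, -4], [0, 0, -4, 0], [4, -4, 0, -4]].
Congruent diagonalization of A (simultaneous row and column reduction) yields pivots -10, -3/5, -4, -4/3.
Counting signs: 4 negative.

(0, 4)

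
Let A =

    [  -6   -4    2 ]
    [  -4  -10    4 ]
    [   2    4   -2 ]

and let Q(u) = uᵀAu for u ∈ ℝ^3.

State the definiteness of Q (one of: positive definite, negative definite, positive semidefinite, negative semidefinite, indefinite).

Leading principal minors: Δ_1 = -6, Δ_2 = 44, Δ_3 = -16.
The signs alternate starting with Δ_1 < 0, so by Sylvester's criterion Q is negative definite.

negative definite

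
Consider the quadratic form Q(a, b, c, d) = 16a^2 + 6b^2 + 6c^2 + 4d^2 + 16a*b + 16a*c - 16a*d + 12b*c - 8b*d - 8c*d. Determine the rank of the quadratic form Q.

The associated matrix is A = [[16, 8, 8, -8], [8, 6, 6, -4], [8, 6, 6, -4], [-8, -4, -4, 4]].
Row-reducing A symmetrically gives the diagonal entries 16, 2, 0, 0.
That gives 2 positive, 2 zero pivots.
The rank is the number of nonzero pivots: 2.

2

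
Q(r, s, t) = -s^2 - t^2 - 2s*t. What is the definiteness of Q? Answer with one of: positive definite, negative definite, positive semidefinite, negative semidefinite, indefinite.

The symmetric matrix is A = [[0, 0, 0], [0, -1, -1], [0, -1, -1]].
Row-reducing A symmetrically gives the diagonal entries 0, -1, 0.
That gives 1 negative, 2 zero pivots.
Hence Q is negative semidefinite.

negative semidefinite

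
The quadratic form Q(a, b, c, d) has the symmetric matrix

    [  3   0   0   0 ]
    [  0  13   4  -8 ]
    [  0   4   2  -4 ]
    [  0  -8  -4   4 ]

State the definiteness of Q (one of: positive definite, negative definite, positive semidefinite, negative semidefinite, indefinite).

indefinite

Row-reducing A symmetrically gives the diagonal entries 3, 13, 10/13, -4.
So there are 3 positive, 1 negative pivots.
Hence Q is indefinite.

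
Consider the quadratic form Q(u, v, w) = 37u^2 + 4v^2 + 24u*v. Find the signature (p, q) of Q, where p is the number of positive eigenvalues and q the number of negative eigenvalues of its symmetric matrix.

(2, 0)

The associated matrix is A = [[37, 12, 0], [12, 4, 0], [0, 0, 0]].
Symmetric row and column elimination reduces A to a congruent diagonal form with pivots 37, 4/37, 0.
So there are 2 positive, 1 zero pivots.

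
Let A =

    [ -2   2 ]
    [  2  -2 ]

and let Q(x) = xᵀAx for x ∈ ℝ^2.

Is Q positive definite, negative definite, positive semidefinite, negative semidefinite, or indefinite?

negative semidefinite

Congruent diagonalization of A (simultaneous row and column reduction) yields pivots -2, 0.
That gives 1 negative, 1 zero pivots.
Hence Q is negative semidefinite.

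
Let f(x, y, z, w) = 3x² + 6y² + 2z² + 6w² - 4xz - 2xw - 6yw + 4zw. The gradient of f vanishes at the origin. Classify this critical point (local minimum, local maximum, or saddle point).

local minimum

The Hessian at the origin is H = [[6, 0, -4, -2], [0, 12, 0, -6], [-4, 0, 4, 4], [-2, -6, 4, 12]].
Congruent diagonalization of H (simultaneous row and column reduction) yields pivots 6, 12, 4/3, 3.
Counting signs: 4 positive.
H is positive definite, so the origin is a strict local minimum.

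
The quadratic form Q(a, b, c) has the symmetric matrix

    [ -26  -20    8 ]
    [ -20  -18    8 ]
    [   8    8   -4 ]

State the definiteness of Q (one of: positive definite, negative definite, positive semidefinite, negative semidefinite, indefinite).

negative definite

Leading principal minors: Δ_1 = -26, Δ_2 = 68, Δ_3 = -16.
The signs alternate starting with Δ_1 < 0, so by Sylvester's criterion Q is negative definite.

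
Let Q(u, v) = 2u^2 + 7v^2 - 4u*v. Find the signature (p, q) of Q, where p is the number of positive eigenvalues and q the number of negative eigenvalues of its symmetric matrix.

Write A = [[2, -2], [-2, 7]].
Applying the same elementary operations to the rows and columns of A produces a congruent diagonal matrix with entries 2, 5.
That gives 2 positive pivots.

(2, 0)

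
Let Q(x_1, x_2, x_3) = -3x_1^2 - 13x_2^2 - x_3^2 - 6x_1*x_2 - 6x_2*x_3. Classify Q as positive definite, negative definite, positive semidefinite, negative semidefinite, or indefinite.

negative definite

Write A = [[-3, -3, 0], [-3, -13, -3], [0, -3, -1]].
Symmetric row and column elimination reduces A to a congruent diagonal form with pivots -3, -10, -1/10.
So there are 3 negative pivots.
Hence Q is negative definite.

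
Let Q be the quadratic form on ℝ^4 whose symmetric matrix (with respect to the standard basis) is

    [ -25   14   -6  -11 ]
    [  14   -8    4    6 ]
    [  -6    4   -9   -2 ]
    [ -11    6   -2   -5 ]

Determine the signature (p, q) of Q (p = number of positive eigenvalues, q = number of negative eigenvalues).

Applying the same elementary operations to the rows and columns of A produces a congruent diagonal matrix with entries -25, -4/25, -5, 0.
That gives 3 negative, 1 zero pivots.

(0, 3)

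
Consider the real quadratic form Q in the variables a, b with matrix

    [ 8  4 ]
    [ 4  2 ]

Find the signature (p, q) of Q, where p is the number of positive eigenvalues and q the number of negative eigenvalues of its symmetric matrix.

(1, 0)

Applying the same elementary operations to the rows and columns of A produces a congruent diagonal matrix with entries 8, 0.
Counting signs: 1 positive, 1 zero.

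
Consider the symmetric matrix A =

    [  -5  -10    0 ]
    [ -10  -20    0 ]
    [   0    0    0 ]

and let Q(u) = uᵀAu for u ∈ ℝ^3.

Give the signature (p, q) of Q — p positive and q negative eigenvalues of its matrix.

Congruent diagonalization of A (simultaneous row and column reduction) yields pivots -5, 0, 0.
Counting signs: 1 negative, 2 zero.

(0, 1)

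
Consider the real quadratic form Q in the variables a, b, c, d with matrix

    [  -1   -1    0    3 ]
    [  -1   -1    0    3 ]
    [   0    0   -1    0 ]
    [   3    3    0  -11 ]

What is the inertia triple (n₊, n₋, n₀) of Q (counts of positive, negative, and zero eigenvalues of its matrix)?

Congruent diagonalization of A (simultaneous row and column reduction) yields pivots -1, 0, -1, -2.
So there are 3 negative, 1 zero pivots.

(0, 3, 1)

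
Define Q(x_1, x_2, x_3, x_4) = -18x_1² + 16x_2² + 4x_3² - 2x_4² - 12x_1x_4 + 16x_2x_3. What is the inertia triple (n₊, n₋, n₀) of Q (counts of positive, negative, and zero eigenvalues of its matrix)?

Write A = [[-18, 0, 0, -6], [0, 16, 8, 0], [0, 8, 4, 0], [-6, 0, 0, -2]].
Symmetric row and column elimination reduces A to a congruent diagonal form with pivots -18, 16, 0, 0.
So there are 1 positive, 1 negative, 2 zero pivots.

(1, 1, 2)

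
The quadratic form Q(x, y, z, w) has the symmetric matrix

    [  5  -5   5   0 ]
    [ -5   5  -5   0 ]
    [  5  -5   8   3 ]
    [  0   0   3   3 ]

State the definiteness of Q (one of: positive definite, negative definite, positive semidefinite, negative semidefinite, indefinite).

positive semidefinite

Applying the same elementary operations to the rows and columns of A produces a congruent diagonal matrix with entries 5, 0, 3, 0.
That gives 2 positive, 2 zero pivots.
Hence Q is positive semidefinite.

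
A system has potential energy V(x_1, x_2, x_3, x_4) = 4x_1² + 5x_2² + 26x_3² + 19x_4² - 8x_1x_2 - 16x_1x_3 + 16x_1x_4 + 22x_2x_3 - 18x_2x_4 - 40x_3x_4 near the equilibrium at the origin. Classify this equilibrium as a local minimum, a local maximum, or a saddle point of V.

The Hessian at the origin is H = [[8, -8, -16, 16], [-8, 10, 22, -18], [-16, 22, 52, -40], [16, -18, -40, 38]].
Row-reducing H symmetrically gives the diagonal entries 8, 2, 2, 2.
That gives 4 positive pivots.
H is positive definite, so the origin is a strict local minimum.

local minimum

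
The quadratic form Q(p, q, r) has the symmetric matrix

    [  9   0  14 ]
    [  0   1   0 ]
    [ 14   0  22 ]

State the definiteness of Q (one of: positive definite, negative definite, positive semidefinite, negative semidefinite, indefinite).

positive definite

Leading principal minors: Δ_1 = 9, Δ_2 = 9, Δ_3 = 2.
All leading principal minors are positive, so by Sylvester's criterion Q is positive definite.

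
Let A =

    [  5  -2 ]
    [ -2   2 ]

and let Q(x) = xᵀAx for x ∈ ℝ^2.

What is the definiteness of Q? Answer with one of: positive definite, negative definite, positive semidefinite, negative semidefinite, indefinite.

Row-reducing A symmetrically gives the diagonal entries 5, 6/5.
So there are 2 positive pivots.
Hence Q is positive definite.

positive definite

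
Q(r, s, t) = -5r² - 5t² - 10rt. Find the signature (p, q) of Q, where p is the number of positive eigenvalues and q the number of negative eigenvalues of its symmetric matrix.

(0, 1)

The associated matrix is A = [[-5, 0, -5], [0, 0, 0], [-5, 0, -5]].
Applying the same elementary operations to the rows and columns of A produces a congruent diagonal matrix with entries -5, 0, 0.
That gives 1 negative, 2 zero pivots.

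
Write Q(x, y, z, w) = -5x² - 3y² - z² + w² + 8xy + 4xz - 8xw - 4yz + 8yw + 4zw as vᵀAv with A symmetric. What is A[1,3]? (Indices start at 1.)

The coefficient of x·z in Q is 4. For a symmetric A this equals A[1,3] + A[3,1] = 2·A[1,3].
So A[1,3] = 4/2 = 2.

2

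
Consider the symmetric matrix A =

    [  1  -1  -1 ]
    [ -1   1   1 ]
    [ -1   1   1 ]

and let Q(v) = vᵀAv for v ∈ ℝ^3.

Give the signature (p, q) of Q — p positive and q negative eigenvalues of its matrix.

Congruent diagonalization of A (simultaneous row and column reduction) yields pivots 1, 0, 0.
Counting signs: 1 positive, 2 zero.

(1, 0)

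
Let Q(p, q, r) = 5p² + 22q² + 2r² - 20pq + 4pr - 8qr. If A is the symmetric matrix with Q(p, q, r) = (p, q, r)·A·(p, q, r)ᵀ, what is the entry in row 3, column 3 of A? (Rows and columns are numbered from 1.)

The coefficient of r² in Q is 2, and that is exactly A[3,3].

2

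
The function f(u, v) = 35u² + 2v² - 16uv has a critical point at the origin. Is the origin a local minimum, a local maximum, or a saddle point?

The Hessian at the origin is H = [[70, -16], [-16, 4]].
det H = 70·4 − (-16)² = 24 > 0 and H[1,1] = 70 > 0, so H is positive definite.
Therefore the origin is a local minimum.

local minimum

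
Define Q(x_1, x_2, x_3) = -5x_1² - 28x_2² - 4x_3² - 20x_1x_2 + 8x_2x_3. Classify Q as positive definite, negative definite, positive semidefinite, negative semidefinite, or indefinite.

negative definite

Write A = [[-5, -10, 0], [-10, -28, 4], [0, 4, -4]].
Applying the same elementary operations to the rows and columns of A produces a congruent diagonal matrix with entries -5, -8, -2.
So there are 3 negative pivots.
Hence Q is negative definite.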